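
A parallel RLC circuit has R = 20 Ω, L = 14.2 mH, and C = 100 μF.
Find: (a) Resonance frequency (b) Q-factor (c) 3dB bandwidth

Step 1 — Resonance: ω₀ = 1/√(LC) = 1/√(0.0142·0.0001) = 839.2 rad/s.
Step 2 — f₀ = ω₀/(2π) = 133.6 Hz.
Step 3 — Parallel Q: Q = R/(ω₀L) = 20/(839.2·0.0142) = 1.678.
Step 4 — Bandwidth: Δω = ω₀/Q = 500 rad/s; BW = Δω/(2π) = 79.58 Hz.

(a) f₀ = 133.6 Hz  (b) Q = 1.678  (c) BW = 79.58 Hz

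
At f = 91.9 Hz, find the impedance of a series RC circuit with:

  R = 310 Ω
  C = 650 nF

Step 1 — Angular frequency: ω = 2π·f = 2π·91.9 = 577.4 rad/s.
Step 2 — Component impedances:
  R: Z = R = 310 Ω
  C: Z = 1/(jωC) = -j/(ω·C) = 0 - j2664 Ω
Step 3 — Series combination: Z_total = R + C = 310 - j2664 Ω = 2682∠-83.4° Ω.

Z = 310 - j2664 Ω = 2682∠-83.4° Ω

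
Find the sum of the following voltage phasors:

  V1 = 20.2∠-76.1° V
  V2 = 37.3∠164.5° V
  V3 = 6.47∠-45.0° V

Step 1 — Convert each phasor to rectangular form:
  V1 = 20.2·(cos(-76.1°) + j·sin(-76.1°)) = 4.853 - j19.61 V
  V2 = 37.3·(cos(164.5°) + j·sin(164.5°)) = -35.94 + j9.968 V
  V3 = 6.47·(cos(-45.0°) + j·sin(-45.0°)) = 4.575 - j4.575 V
Step 2 — Sum components: V_total = -26.52 - j14.22 V.
Step 3 — Convert to polar: |V_total| = 30.09 V, ∠V_total = -151.8°.

V_total = 30.09∠-151.8° V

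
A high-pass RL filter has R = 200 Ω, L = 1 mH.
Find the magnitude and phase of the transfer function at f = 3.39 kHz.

Step 1 — Angular frequency: ω = 2π·3390 = 2.13e+04 rad/s.
Step 2 — Transfer function: H(jω) = jωL/(R + jωL).
Step 3 — Numerator jωL = j·21.3; denominator R + jωL = 200 + j21.3.
Step 4 — H = 0.01122 + j0.1053.
Step 5 — Magnitude: |H| = 0.1059 (-19.5 dB); phase: φ = 83.9°.

|H| = 0.1059 (-19.5 dB), φ = 83.9°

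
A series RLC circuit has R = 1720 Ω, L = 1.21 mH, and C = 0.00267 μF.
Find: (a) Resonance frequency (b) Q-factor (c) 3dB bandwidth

Step 1 — Resonance condition Im(Z)=0 gives ω₀ = 1/√(LC).
Step 2 — ω₀ = 1/√(0.00121·2.67e-09) = 5.564e+05 rad/s.
Step 3 — f₀ = ω₀/(2π) = 8.855e+04 Hz.
Step 4 — Series Q: Q = ω₀L/R = 5.564e+05·0.00121/1720 = 0.3914.
Step 5 — 3dB bandwidth: Δω = ω₀/Q = 1.421e+06 rad/s; BW = Δω/(2π) = 2.262e+05 Hz.

(a) f₀ = 8.855e+04 Hz  (b) Q = 0.3914  (c) BW = 2.262e+05 Hz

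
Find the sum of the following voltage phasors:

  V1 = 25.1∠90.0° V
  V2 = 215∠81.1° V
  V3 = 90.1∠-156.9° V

Step 1 — Convert each phasor to rectangular form:
  V1 = 25.1·(cos(90.0°) + j·sin(90.0°)) = 0 + j25.1 V
  V2 = 215·(cos(81.1°) + j·sin(81.1°)) = 33.26 + j212.4 V
  V3 = 90.1·(cos(-156.9°) + j·sin(-156.9°)) = -82.88 - j35.35 V
Step 2 — Sum components: V_total = -49.61 + j202.2 V.
Step 3 — Convert to polar: |V_total| = 208.2 V, ∠V_total = 103.8°.

V_total = 208.2∠103.8° V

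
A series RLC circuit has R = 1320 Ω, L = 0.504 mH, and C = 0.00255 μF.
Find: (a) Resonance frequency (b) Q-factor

Step 1 — Resonance condition Im(Z)=0 gives ω₀ = 1/√(LC).
Step 2 — ω₀ = 1/√(0.000504·2.55e-09) = 8.821e+05 rad/s.
Step 3 — f₀ = ω₀/(2π) = 1.404e+05 Hz.
Step 4 — Series Q: Q = ω₀L/R = 8.821e+05·0.000504/1320 = 0.3368.

(a) f₀ = 1.404e+05 Hz  (b) Q = 0.3368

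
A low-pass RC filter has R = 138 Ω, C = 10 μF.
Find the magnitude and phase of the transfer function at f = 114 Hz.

Step 1 — Angular frequency: ω = 2π·114 = 716.3 rad/s.
Step 2 — Transfer function: H(jω) = 1/(1 + jωRC).
Step 3 — Denominator: 1 + jωRC = 1 + j·716.3·138·1e-05 = 1 + j0.9885.
Step 4 — H = 0.5058 - j0.5.
Step 5 — Magnitude: |H| = 0.7112 (-3.0 dB); phase: φ = -44.7°.

|H| = 0.7112 (-3.0 dB), φ = -44.7°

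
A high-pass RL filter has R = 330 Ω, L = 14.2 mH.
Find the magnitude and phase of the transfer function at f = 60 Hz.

Step 1 — Angular frequency: ω = 2π·60 = 377 rad/s.
Step 2 — Transfer function: H(jω) = jωL/(R + jωL).
Step 3 — Numerator jωL = j·5.353; denominator R + jωL = 330 + j5.353.
Step 4 — H = 0.0002631 + j0.01622.
Step 5 — Magnitude: |H| = 0.01622 (-35.8 dB); phase: φ = 89.1°.

|H| = 0.01622 (-35.8 dB), φ = 89.1°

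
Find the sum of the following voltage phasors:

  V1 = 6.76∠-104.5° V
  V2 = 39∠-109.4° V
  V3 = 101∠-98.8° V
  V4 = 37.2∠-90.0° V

Step 1 — Convert each phasor to rectangular form:
  V1 = 6.76·(cos(-104.5°) + j·sin(-104.5°)) = -1.693 - j6.545 V
  V2 = 39·(cos(-109.4°) + j·sin(-109.4°)) = -12.95 - j36.79 V
  V3 = 101·(cos(-98.8°) + j·sin(-98.8°)) = -15.45 - j99.81 V
  V4 = 37.2·(cos(-90.0°) + j·sin(-90.0°)) = 0 - j37.2 V
Step 2 — Sum components: V_total = -30.1 - j180.3 V.
Step 3 — Convert to polar: |V_total| = 182.8 V, ∠V_total = -99.5°.

V_total = 182.8∠-99.5° V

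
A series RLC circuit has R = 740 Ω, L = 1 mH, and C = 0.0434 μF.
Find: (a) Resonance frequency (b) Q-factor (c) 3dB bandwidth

Step 1 — Resonance condition Im(Z)=0 gives ω₀ = 1/√(LC).
Step 2 — ω₀ = 1/√(0.001·4.34e-08) = 1.518e+05 rad/s.
Step 3 — f₀ = ω₀/(2π) = 2.416e+04 Hz.
Step 4 — Series Q: Q = ω₀L/R = 1.518e+05·0.001/740 = 0.2051.
Step 5 — 3dB bandwidth: Δω = ω₀/Q = 7.4e+05 rad/s; BW = Δω/(2π) = 1.178e+05 Hz.

(a) f₀ = 2.416e+04 Hz  (b) Q = 0.2051  (c) BW = 1.178e+05 Hz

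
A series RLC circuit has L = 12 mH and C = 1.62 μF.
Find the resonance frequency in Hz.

Step 1 — Resonance condition Im(Z)=0 gives ω₀ = 1/√(LC).
Step 2 — ω₀ = 1/√(0.012·1.62e-06) = 7172 rad/s.
Step 3 — f₀ = ω₀/(2π) = 1141 Hz.

f₀ = 1141 Hz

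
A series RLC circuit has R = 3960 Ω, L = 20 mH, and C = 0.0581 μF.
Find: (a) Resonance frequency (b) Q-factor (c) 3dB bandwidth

Step 1 — Resonance condition Im(Z)=0 gives ω₀ = 1/√(LC).
Step 2 — ω₀ = 1/√(0.02·5.81e-08) = 2.934e+04 rad/s.
Step 3 — f₀ = ω₀/(2π) = 4669 Hz.
Step 4 — Series Q: Q = ω₀L/R = 2.934e+04·0.02/3960 = 0.1482.
Step 5 — 3dB bandwidth: Δω = ω₀/Q = 1.98e+05 rad/s; BW = Δω/(2π) = 3.151e+04 Hz.

(a) f₀ = 4669 Hz  (b) Q = 0.1482  (c) BW = 3.151e+04 Hz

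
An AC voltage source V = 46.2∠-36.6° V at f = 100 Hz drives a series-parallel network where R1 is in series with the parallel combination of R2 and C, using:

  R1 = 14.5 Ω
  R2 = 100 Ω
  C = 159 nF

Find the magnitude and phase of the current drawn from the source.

Step 1 — Angular frequency: ω = 2π·f = 2π·100 = 628.3 rad/s.
Step 2 — Component impedances:
  R1: Z = R = 14.5 Ω
  R2: Z = R = 100 Ω
  C: Z = 1/(jωC) = -j/(ω·C) = 0 - j1.001e+04 Ω
Step 3 — Parallel branch: R2 || C = 1/(1/R2 + 1/C) = 99.99 - j0.9989 Ω.
Step 4 — Series with R1: Z_total = R1 + (R2 || C) = 114.5 - j0.9989 Ω = 114.5∠-0.5° Ω.
Step 5 — Source phasor: V = 46.2∠-36.6° V = 37.09 - j27.55 V.
Step 6 — Ohm's law: I = V / Z_total = (37.09 - j27.55) / (114.5 - j0.9989) = 0.326 - j0.2377 A.
Step 7 — Convert to polar: |I| = 0.4035 A, ∠I = -36.1°.

I = 0.4035∠-36.1° A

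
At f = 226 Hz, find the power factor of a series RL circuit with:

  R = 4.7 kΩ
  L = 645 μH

Step 1 — Angular frequency: ω = 2π·f = 2π·226 = 1420 rad/s.
Step 2 — Component impedances:
  R: Z = R = 4700 Ω
  L: Z = jωL = j·1420·0.000645 = 0 + j0.9159 Ω
Step 3 — Series combination: Z_total = R + L = 4700 + j0.9159 Ω = 4700∠0.0° Ω.
Step 4 — Power factor: PF = cos(φ) = Re(Z)/|Z| = 4700/4700 = 1.
Step 5 — Type: Im(Z) = 0.9159 ⇒ lagging (phase φ = 0.0°).

PF = 1 (lagging, φ = 0.0°)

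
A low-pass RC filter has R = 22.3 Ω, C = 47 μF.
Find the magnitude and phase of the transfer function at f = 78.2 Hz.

Step 1 — Angular frequency: ω = 2π·78.2 = 491.3 rad/s.
Step 2 — Transfer function: H(jω) = 1/(1 + jωRC).
Step 3 — Denominator: 1 + jωRC = 1 + j·491.3·22.3·4.7e-05 = 1 + j0.515.
Step 4 — H = 0.7904 - j0.407.
Step 5 — Magnitude: |H| = 0.889 (-1.0 dB); phase: φ = -27.2°.

|H| = 0.889 (-1.0 dB), φ = -27.2°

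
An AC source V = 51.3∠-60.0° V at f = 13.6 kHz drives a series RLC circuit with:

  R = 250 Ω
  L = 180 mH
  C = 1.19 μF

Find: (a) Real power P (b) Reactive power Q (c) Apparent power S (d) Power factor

Step 1 — Angular frequency: ω = 2π·f = 2π·1.36e+04 = 8.545e+04 rad/s.
Step 2 — Component impedances:
  R: Z = R = 250 Ω
  L: Z = jωL = j·8.545e+04·0.18 = 0 + j1.538e+04 Ω
  C: Z = 1/(jωC) = -j/(ω·C) = 0 - j9.834 Ω
Step 3 — Series combination: Z_total = R + L + C = 250 + j1.537e+04 Ω = 1.537e+04∠89.1° Ω.
Step 4 — Source phasor: V = 51.3∠-60.0° V = 25.65 - j44.43 V.
Step 5 — Current: I = V / Z = -0.002862 - j0.001715 A = 0.003337∠-149.1° A.
Step 6 — Complex power: S = V·I* = 0.002784 + j0.1712 VA.
Step 7 — Real power: P = Re(S) = 0.002784 W.
Step 8 — Reactive power: Q = Im(S) = 0.1712 VAR.
Step 9 — Apparent power: |S| = 0.1712 VA.
Step 10 — Power factor: PF = P/|S| = 0.01626 (lagging).

(a) P = 0.002784 W  (b) Q = 0.1712 VAR  (c) S = 0.1712 VA  (d) PF = 0.01626 (lagging)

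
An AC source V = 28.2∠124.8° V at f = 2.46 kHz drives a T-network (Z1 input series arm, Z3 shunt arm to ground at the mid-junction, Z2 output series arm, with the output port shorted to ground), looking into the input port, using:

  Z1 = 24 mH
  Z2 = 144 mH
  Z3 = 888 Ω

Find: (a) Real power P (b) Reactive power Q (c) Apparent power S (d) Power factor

Step 1 — Angular frequency: ω = 2π·f = 2π·2460 = 1.546e+04 rad/s.
Step 2 — Component impedances:
  Z1: Z = jωL = j·1.546e+04·0.024 = 0 + j371 Ω
  Z2: Z = jωL = j·1.546e+04·0.144 = 0 + j2226 Ω
  Z3: Z = R = 888 Ω
Step 3 — With the output port shorted to ground, the output series arm Z2 runs from the junction to ground; the shunt arm Z3 also runs from the junction to ground. They appear in parallel: Z3 || Z2 = 766.1 + j305.6 Ω.
Step 4 — Series with input arm Z1: Z_in = Z1 + (Z3 || Z2) = 766.1 + j676.6 Ω = 1022∠41.5° Ω.
Step 5 — Source phasor: V = 28.2∠124.8° V = -16.09 + j23.16 V.
Step 6 — Current: I = V / Z = 0.003196 + j0.02741 A = 0.02759∠83.3° A.
Step 7 — Complex power: S = V·I* = 0.5832 + j0.5151 VA.
Step 8 — Real power: P = Re(S) = 0.5832 W.
Step 9 — Reactive power: Q = Im(S) = 0.5151 VAR.
Step 10 — Apparent power: |S| = 0.7781 VA.
Step 11 — Power factor: PF = P/|S| = 0.7495 (lagging).

(a) P = 0.5832 W  (b) Q = 0.5151 VAR  (c) S = 0.7781 VA  (d) PF = 0.7495 (lagging)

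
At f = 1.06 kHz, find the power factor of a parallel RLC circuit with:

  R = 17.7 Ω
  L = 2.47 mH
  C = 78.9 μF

Step 1 — Angular frequency: ω = 2π·f = 2π·1060 = 6660 rad/s.
Step 2 — Component impedances:
  R: Z = R = 17.7 Ω
  L: Z = jωL = j·6660·0.00247 = 0 + j16.45 Ω
  C: Z = 1/(jωC) = -j/(ω·C) = 0 - j1.903 Ω
Step 3 — Parallel combination: 1/Z_total = 1/R + 1/L + 1/C; Z_total = 0.2578 - j2.121 Ω = 2.136∠-83.1° Ω.
Step 4 — Power factor: PF = cos(φ) = Re(Z)/|Z| = 0.2578/2.136 = 0.1207.
Step 5 — Type: Im(Z) = -2.121 ⇒ leading (phase φ = -83.1°).

PF = 0.1207 (leading, φ = -83.1°)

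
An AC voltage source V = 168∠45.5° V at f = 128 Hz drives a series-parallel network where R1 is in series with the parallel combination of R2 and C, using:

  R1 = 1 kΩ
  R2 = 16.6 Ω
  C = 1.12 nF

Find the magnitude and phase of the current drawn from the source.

Step 1 — Angular frequency: ω = 2π·f = 2π·128 = 804.2 rad/s.
Step 2 — Component impedances:
  R1: Z = R = 1000 Ω
  R2: Z = R = 16.6 Ω
  C: Z = 1/(jωC) = -j/(ω·C) = 0 - j1.11e+06 Ω
Step 3 — Parallel branch: R2 || C = 1/(1/R2 + 1/C) = 16.6 - j0.0002482 Ω.
Step 4 — Series with R1: Z_total = R1 + (R2 || C) = 1017 - j0.0002482 Ω = 1017∠-0.0° Ω.
Step 5 — Source phasor: V = 168∠45.5° V = 117.8 + j119.8 V.
Step 6 — Ohm's law: I = V / Z_total = (117.8 + j119.8) / (1017 - j0.0002482) = 0.1158 + j0.1179 A.
Step 7 — Convert to polar: |I| = 0.1653 A, ∠I = 45.5°.

I = 0.1653∠45.5° A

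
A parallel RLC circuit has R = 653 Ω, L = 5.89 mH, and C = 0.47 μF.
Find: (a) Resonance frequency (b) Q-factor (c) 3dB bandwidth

Step 1 — Resonance: ω₀ = 1/√(LC) = 1/√(0.00589·4.7e-07) = 1.901e+04 rad/s.
Step 2 — f₀ = ω₀/(2π) = 3025 Hz.
Step 3 — Parallel Q: Q = R/(ω₀L) = 653/(1.901e+04·0.00589) = 5.833.
Step 4 — Bandwidth: Δω = ω₀/Q = 3258 rad/s; BW = Δω/(2π) = 518.6 Hz.

(a) f₀ = 3025 Hz  (b) Q = 5.833  (c) BW = 518.6 Hz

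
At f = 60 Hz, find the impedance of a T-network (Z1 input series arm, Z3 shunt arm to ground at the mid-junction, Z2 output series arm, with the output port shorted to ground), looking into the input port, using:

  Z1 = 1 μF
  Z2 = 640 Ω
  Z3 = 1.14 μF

Step 1 — Angular frequency: ω = 2π·f = 2π·60 = 377 rad/s.
Step 2 — Component impedances:
  Z1: Z = 1/(jωC) = -j/(ω·C) = 0 - j2653 Ω
  Z2: Z = R = 640 Ω
  Z3: Z = 1/(jωC) = -j/(ω·C) = 0 - j2327 Ω
Step 3 — With the output port shorted to ground, the output series arm Z2 runs from the junction to ground; the shunt arm Z3 also runs from the junction to ground. They appear in parallel: Z3 || Z2 = 595 - j163.7 Ω.
Step 4 — Series with input arm Z1: Z_in = Z1 + (Z3 || Z2) = 595 - j2816 Ω = 2878∠-78.1° Ω.

Z = 595 - j2816 Ω = 2878∠-78.1° Ω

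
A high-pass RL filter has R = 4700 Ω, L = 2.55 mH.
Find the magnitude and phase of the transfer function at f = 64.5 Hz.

Step 1 — Angular frequency: ω = 2π·64.5 = 405.3 rad/s.
Step 2 — Transfer function: H(jω) = jωL/(R + jωL).
Step 3 — Numerator jωL = j·1.033; denominator R + jωL = 4700 + j1.033.
Step 4 — H = 4.835e-08 + j0.0002199.
Step 5 — Magnitude: |H| = 0.0002199 (-73.2 dB); phase: φ = 90.0°.

|H| = 0.0002199 (-73.2 dB), φ = 90.0°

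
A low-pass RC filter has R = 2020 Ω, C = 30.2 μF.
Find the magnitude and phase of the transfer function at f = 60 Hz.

Step 1 — Angular frequency: ω = 2π·60 = 377 rad/s.
Step 2 — Transfer function: H(jω) = 1/(1 + jωRC).
Step 3 — Denominator: 1 + jωRC = 1 + j·377·2020·3.02e-05 = 1 + j23.
Step 4 — H = 0.001887 - j0.0434.
Step 5 — Magnitude: |H| = 0.04344 (-27.2 dB); phase: φ = -87.5°.

|H| = 0.04344 (-27.2 dB), φ = -87.5°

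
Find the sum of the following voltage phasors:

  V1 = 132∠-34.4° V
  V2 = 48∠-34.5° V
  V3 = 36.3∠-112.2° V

Step 1 — Convert each phasor to rectangular form:
  V1 = 132·(cos(-34.4°) + j·sin(-34.4°)) = 108.9 - j74.58 V
  V2 = 48·(cos(-34.5°) + j·sin(-34.5°)) = 39.56 - j27.19 V
  V3 = 36.3·(cos(-112.2°) + j·sin(-112.2°)) = -13.72 - j33.61 V
Step 2 — Sum components: V_total = 134.8 - j135.4 V.
Step 3 — Convert to polar: |V_total| = 191 V, ∠V_total = -45.1°.

V_total = 191∠-45.1° V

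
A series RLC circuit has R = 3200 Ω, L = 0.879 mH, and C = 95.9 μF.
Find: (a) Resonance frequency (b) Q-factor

Step 1 — Resonance condition Im(Z)=0 gives ω₀ = 1/√(LC).
Step 2 — ω₀ = 1/√(0.000879·9.59e-05) = 3444 rad/s.
Step 3 — f₀ = ω₀/(2π) = 548.2 Hz.
Step 4 — Series Q: Q = ω₀L/R = 3444·0.000879/3200 = 0.0009461.

(a) f₀ = 548.2 Hz  (b) Q = 0.0009461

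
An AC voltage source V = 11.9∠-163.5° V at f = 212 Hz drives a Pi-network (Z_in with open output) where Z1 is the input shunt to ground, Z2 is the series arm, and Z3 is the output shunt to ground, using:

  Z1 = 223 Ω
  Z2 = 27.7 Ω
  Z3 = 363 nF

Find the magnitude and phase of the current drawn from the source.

Step 1 — Angular frequency: ω = 2π·f = 2π·212 = 1332 rad/s.
Step 2 — Component impedances:
  Z1: Z = R = 223 Ω
  Z2: Z = R = 27.7 Ω
  Z3: Z = 1/(jωC) = -j/(ω·C) = 0 - j2068 Ω
Step 3 — With open output, the series arm Z2 and the output shunt Z3 appear in series to ground: Z2 + Z3 = 27.7 - j2068 Ω.
Step 4 — Parallel with input shunt Z1: Z_in = Z1 || (Z2 + Z3) = 220.1 - j23.7 Ω = 221.4∠-6.1° Ω.
Step 5 — Source phasor: V = 11.9∠-163.5° V = -11.41 - j3.38 V.
Step 6 — Ohm's law: I = V / Z_total = (-11.41 - j3.38) / (220.1 - j23.7) = -0.04961 - j0.02069 A.
Step 7 — Convert to polar: |I| = 0.05375 A, ∠I = -157.4°.

I = 0.05375∠-157.4° A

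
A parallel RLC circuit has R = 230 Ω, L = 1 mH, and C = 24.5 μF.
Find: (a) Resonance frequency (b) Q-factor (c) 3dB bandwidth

Step 1 — Resonance: ω₀ = 1/√(LC) = 1/√(0.001·2.45e-05) = 6389 rad/s.
Step 2 — f₀ = ω₀/(2π) = 1017 Hz.
Step 3 — Parallel Q: Q = R/(ω₀L) = 230/(6389·0.001) = 36.
Step 4 — Bandwidth: Δω = ω₀/Q = 177.5 rad/s; BW = Δω/(2π) = 28.24 Hz.

(a) f₀ = 1017 Hz  (b) Q = 36  (c) BW = 28.24 Hz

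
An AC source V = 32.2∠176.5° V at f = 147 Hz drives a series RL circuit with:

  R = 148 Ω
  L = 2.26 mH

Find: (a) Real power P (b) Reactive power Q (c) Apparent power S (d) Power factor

Step 1 — Angular frequency: ω = 2π·f = 2π·147 = 923.6 rad/s.
Step 2 — Component impedances:
  R: Z = R = 148 Ω
  L: Z = jωL = j·923.6·0.00226 = 0 + j2.087 Ω
Step 3 — Series combination: Z_total = R + L = 148 + j2.087 Ω = 148∠0.8° Ω.
Step 4 — Source phasor: V = 32.2∠176.5° V = -32.14 + j1.966 V.
Step 5 — Current: I = V / Z = -0.2169 + j0.01634 A = 0.2175∠175.7° A.
Step 6 — Complex power: S = V·I* = 7.004 + j0.09879 VA.
Step 7 — Real power: P = Re(S) = 7.004 W.
Step 8 — Reactive power: Q = Im(S) = 0.09879 VAR.
Step 9 — Apparent power: |S| = 7.005 VA.
Step 10 — Power factor: PF = P/|S| = 0.9999 (lagging).

(a) P = 7.004 W  (b) Q = 0.09879 VAR  (c) S = 7.005 VA  (d) PF = 0.9999 (lagging)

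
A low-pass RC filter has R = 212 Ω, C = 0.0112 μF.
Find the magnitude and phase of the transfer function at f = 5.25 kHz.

Step 1 — Angular frequency: ω = 2π·5250 = 3.299e+04 rad/s.
Step 2 — Transfer function: H(jω) = 1/(1 + jωRC).
Step 3 — Denominator: 1 + jωRC = 1 + j·3.299e+04·212·1.12e-08 = 1 + j0.07832.
Step 4 — H = 0.9939 - j0.07785.
Step 5 — Magnitude: |H| = 0.9969 (-0.0 dB); phase: φ = -4.5°.

|H| = 0.9969 (-0.0 dB), φ = -4.5°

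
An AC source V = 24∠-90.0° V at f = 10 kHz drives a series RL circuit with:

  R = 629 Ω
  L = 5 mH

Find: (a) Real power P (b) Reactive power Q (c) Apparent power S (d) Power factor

Step 1 — Angular frequency: ω = 2π·f = 2π·1e+04 = 6.283e+04 rad/s.
Step 2 — Component impedances:
  R: Z = R = 629 Ω
  L: Z = jωL = j·6.283e+04·0.005 = 0 + j314.2 Ω
Step 3 — Series combination: Z_total = R + L = 629 + j314.2 Ω = 703.1∠26.5° Ω.
Step 4 — Source phasor: V = 24∠-90.0° V = 0 - j24 V.
Step 5 — Current: I = V / Z = -0.01525 - j0.03054 A = 0.03413∠-116.5° A.
Step 6 — Complex power: S = V·I* = 0.7329 + j0.3661 VA.
Step 7 — Real power: P = Re(S) = 0.7329 W.
Step 8 — Reactive power: Q = Im(S) = 0.3661 VAR.
Step 9 — Apparent power: |S| = 0.8192 VA.
Step 10 — Power factor: PF = P/|S| = 0.8946 (lagging).

(a) P = 0.7329 W  (b) Q = 0.3661 VAR  (c) S = 0.8192 VA  (d) PF = 0.8946 (lagging)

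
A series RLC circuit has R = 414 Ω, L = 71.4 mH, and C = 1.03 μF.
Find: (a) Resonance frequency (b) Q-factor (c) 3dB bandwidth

Step 1 — Resonance condition Im(Z)=0 gives ω₀ = 1/√(LC).
Step 2 — ω₀ = 1/√(0.0714·1.03e-06) = 3688 rad/s.
Step 3 — f₀ = ω₀/(2π) = 586.9 Hz.
Step 4 — Series Q: Q = ω₀L/R = 3688·0.0714/414 = 0.636.
Step 5 — 3dB bandwidth: Δω = ω₀/Q = 5798 rad/s; BW = Δω/(2π) = 922.8 Hz.

(a) f₀ = 586.9 Hz  (b) Q = 0.636  (c) BW = 922.8 Hz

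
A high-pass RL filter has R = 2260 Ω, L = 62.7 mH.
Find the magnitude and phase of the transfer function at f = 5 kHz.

Step 1 — Angular frequency: ω = 2π·5000 = 3.142e+04 rad/s.
Step 2 — Transfer function: H(jω) = jωL/(R + jωL).
Step 3 — Numerator jωL = j·1970; denominator R + jωL = 2260 + j1970.
Step 4 — H = 0.4317 + j0.4953.
Step 5 — Magnitude: |H| = 0.657 (-3.6 dB); phase: φ = 48.9°.

|H| = 0.657 (-3.6 dB), φ = 48.9°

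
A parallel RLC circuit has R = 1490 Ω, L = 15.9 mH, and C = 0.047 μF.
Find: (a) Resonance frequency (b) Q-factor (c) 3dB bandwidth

Step 1 — Resonance: ω₀ = 1/√(LC) = 1/√(0.0159·4.7e-08) = 3.658e+04 rad/s.
Step 2 — f₀ = ω₀/(2π) = 5822 Hz.
Step 3 — Parallel Q: Q = R/(ω₀L) = 1490/(3.658e+04·0.0159) = 2.562.
Step 4 — Bandwidth: Δω = ω₀/Q = 1.428e+04 rad/s; BW = Δω/(2π) = 2273 Hz.

(a) f₀ = 5822 Hz  (b) Q = 2.562  (c) BW = 2273 Hz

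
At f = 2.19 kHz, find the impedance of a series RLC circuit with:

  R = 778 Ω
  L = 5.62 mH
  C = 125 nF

Step 1 — Angular frequency: ω = 2π·f = 2π·2190 = 1.376e+04 rad/s.
Step 2 — Component impedances:
  R: Z = R = 778 Ω
  L: Z = jωL = j·1.376e+04·0.00562 = 0 + j77.33 Ω
  C: Z = 1/(jωC) = -j/(ω·C) = 0 - j581.4 Ω
Step 3 — Series combination: Z_total = R + L + C = 778 - j504.1 Ω = 927∠-32.9° Ω.

Z = 778 - j504.1 Ω = 927∠-32.9° Ω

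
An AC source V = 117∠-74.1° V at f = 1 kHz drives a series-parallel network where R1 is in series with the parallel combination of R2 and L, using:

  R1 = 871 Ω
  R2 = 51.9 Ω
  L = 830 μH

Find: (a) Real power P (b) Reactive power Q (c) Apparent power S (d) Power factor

Step 1 — Angular frequency: ω = 2π·f = 2π·1000 = 6283 rad/s.
Step 2 — Component impedances:
  R1: Z = R = 871 Ω
  R2: Z = R = 51.9 Ω
  L: Z = jωL = j·6283·0.00083 = 0 + j5.215 Ω
Step 3 — Parallel branch: R2 || L = 1/(1/R2 + 1/L) = 0.5188 + j5.163 Ω.
Step 4 — Series with R1: Z_total = R1 + (R2 || L) = 871.5 + j5.163 Ω = 871.5∠0.3° Ω.
Step 5 — Source phasor: V = 117∠-74.1° V = 32.05 - j112.5 V.
Step 6 — Current: I = V / Z = 0.03601 - j0.1293 A = 0.1342∠-74.4° A.
Step 7 — Complex power: S = V·I* = 15.71 + j0.09305 VA.
Step 8 — Real power: P = Re(S) = 15.71 W.
Step 9 — Reactive power: Q = Im(S) = 0.09305 VAR.
Step 10 — Apparent power: |S| = 15.71 VA.
Step 11 — Power factor: PF = P/|S| = 1 (lagging).

(a) P = 15.71 W  (b) Q = 0.09305 VAR  (c) S = 15.71 VA  (d) PF = 1 (lagging)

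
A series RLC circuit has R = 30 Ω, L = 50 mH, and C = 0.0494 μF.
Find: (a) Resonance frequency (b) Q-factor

Step 1 — Resonance condition Im(Z)=0 gives ω₀ = 1/√(LC).
Step 2 — ω₀ = 1/√(0.05·4.94e-08) = 2.012e+04 rad/s.
Step 3 — f₀ = ω₀/(2π) = 3202 Hz.
Step 4 — Series Q: Q = ω₀L/R = 2.012e+04·0.05/30 = 33.54.

(a) f₀ = 3202 Hz  (b) Q = 33.54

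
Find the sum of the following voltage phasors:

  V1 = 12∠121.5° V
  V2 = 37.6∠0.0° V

Step 1 — Convert each phasor to rectangular form:
  V1 = 12·(cos(121.5°) + j·sin(121.5°)) = -6.27 + j10.23 V
  V2 = 37.6·(cos(0.0°) + j·sin(0.0°)) = 37.6 V
Step 2 — Sum components: V_total = 31.33 + j10.23 V.
Step 3 — Convert to polar: |V_total| = 32.96 V, ∠V_total = 18.1°.

V_total = 32.96∠18.1° V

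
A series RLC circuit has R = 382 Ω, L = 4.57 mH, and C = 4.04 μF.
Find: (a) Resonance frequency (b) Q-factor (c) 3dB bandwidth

Step 1 — Resonance: ω₀ = 1/√(LC) = 1/√(0.00457·4.04e-06) = 7360 rad/s.
Step 2 — f₀ = ω₀/(2π) = 1171 Hz.
Step 3 — Series Q: Q = ω₀L/R = 7360·0.00457/382 = 0.08804.
Step 4 — Bandwidth: Δω = ω₀/Q = 8.359e+04 rad/s; BW = Δω/(2π) = 1.33e+04 Hz.

(a) f₀ = 1171 Hz  (b) Q = 0.08804  (c) BW = 1.33e+04 Hz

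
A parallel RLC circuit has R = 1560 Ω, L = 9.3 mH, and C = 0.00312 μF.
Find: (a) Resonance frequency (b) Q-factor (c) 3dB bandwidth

Step 1 — Resonance: ω₀ = 1/√(LC) = 1/√(0.0093·3.12e-09) = 1.856e+05 rad/s.
Step 2 — f₀ = ω₀/(2π) = 2.955e+04 Hz.
Step 3 — Parallel Q: Q = R/(ω₀L) = 1560/(1.856e+05·0.0093) = 0.9036.
Step 4 — Bandwidth: Δω = ω₀/Q = 2.055e+05 rad/s; BW = Δω/(2π) = 3.27e+04 Hz.

(a) f₀ = 2.955e+04 Hz  (b) Q = 0.9036  (c) BW = 3.27e+04 Hz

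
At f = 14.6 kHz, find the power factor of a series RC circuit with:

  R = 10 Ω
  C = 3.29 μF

Step 1 — Angular frequency: ω = 2π·f = 2π·1.46e+04 = 9.173e+04 rad/s.
Step 2 — Component impedances:
  R: Z = R = 10 Ω
  C: Z = 1/(jωC) = -j/(ω·C) = 0 - j3.313 Ω
Step 3 — Series combination: Z_total = R + C = 10 - j3.313 Ω = 10.53∠-18.3° Ω.
Step 4 — Power factor: PF = cos(φ) = Re(Z)/|Z| = 10/10.535 = 0.9492.
Step 5 — Type: Im(Z) = -3.313 ⇒ leading (phase φ = -18.3°).

PF = 0.9492 (leading, φ = -18.3°)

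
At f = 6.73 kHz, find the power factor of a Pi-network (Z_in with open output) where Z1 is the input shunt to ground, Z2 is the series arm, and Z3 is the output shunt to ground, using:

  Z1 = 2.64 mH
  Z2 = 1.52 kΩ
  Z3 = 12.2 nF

Step 1 — Angular frequency: ω = 2π·f = 2π·6730 = 4.229e+04 rad/s.
Step 2 — Component impedances:
  Z1: Z = jωL = j·4.229e+04·0.00264 = 0 + j111.6 Ω
  Z2: Z = R = 1520 Ω
  Z3: Z = 1/(jωC) = -j/(ω·C) = 0 - j1938 Ω
Step 3 — With open output, the series arm Z2 and the output shunt Z3 appear in series to ground: Z2 + Z3 = 1520 - j1938 Ω.
Step 4 — Parallel with input shunt Z1: Z_in = Z1 || (Z2 + Z3) = 3.354 + j115.7 Ω = 115.7∠88.3° Ω.
Step 5 — Power factor: PF = cos(φ) = Re(Z)/|Z| = 3.354/115.7 = 0.02899.
Step 6 — Type: Im(Z) = 115.7 ⇒ lagging (phase φ = 88.3°).

PF = 0.02899 (lagging, φ = 88.3°)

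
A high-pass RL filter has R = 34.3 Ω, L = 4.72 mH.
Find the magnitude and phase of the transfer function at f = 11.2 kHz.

Step 1 — Angular frequency: ω = 2π·1.12e+04 = 7.037e+04 rad/s.
Step 2 — Transfer function: H(jω) = jωL/(R + jωL).
Step 3 — Numerator jωL = j·332.2; denominator R + jωL = 34.3 + j332.2.
Step 4 — H = 0.9894 + j0.1022.
Step 5 — Magnitude: |H| = 0.9947 (-0.0 dB); phase: φ = 5.9°.

|H| = 0.9947 (-0.0 dB), φ = 5.9°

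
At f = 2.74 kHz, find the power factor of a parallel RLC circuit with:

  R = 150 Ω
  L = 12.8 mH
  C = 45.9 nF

Step 1 — Angular frequency: ω = 2π·f = 2π·2740 = 1.722e+04 rad/s.
Step 2 — Component impedances:
  R: Z = R = 150 Ω
  L: Z = jωL = j·1.722e+04·0.0128 = 0 + j220.4 Ω
  C: Z = 1/(jωC) = -j/(ω·C) = 0 - j1265 Ω
Step 3 — Parallel combination: 1/Z_total = 1/R + 1/L + 1/C; Z_total = 114 + j64.07 Ω = 130.8∠29.3° Ω.
Step 4 — Power factor: PF = cos(φ) = Re(Z)/|Z| = 113.98/130.76 = 0.8717.
Step 5 — Type: Im(Z) = 64.07 ⇒ lagging (phase φ = 29.3°).

PF = 0.8717 (lagging, φ = 29.3°)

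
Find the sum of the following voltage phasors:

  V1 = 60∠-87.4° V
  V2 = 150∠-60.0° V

Step 1 — Convert each phasor to rectangular form:
  V1 = 60·(cos(-87.4°) + j·sin(-87.4°)) = 2.722 - j59.94 V
  V2 = 150·(cos(-60.0°) + j·sin(-60.0°)) = 75 - j129.9 V
Step 2 — Sum components: V_total = 77.72 - j189.8 V.
Step 3 — Convert to polar: |V_total| = 205.1 V, ∠V_total = -67.7°.

V_total = 205.1∠-67.7° V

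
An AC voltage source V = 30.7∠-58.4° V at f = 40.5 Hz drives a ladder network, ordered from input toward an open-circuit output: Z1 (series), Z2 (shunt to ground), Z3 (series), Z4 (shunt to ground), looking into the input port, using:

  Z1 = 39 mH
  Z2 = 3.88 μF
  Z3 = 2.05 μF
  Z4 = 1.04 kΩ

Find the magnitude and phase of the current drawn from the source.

Step 1 — Angular frequency: ω = 2π·f = 2π·40.5 = 254.5 rad/s.
Step 2 — Component impedances:
  Z1: Z = jωL = j·254.5·0.039 = 0 + j9.924 Ω
  Z2: Z = 1/(jωC) = -j/(ω·C) = 0 - j1013 Ω
  Z3: Z = 1/(jωC) = -j/(ω·C) = 0 - j1917 Ω
  Z4: Z = R = 1040 Ω
Step 3 — Ladder network (open output): work backward from the far end, alternating series and parallel combinations. Z_in = 110.4 - j691.9 Ω = 700.7∠-80.9° Ω.
Step 4 — Source phasor: V = 30.7∠-58.4° V = 16.09 - j26.15 V.
Step 5 — Ohm's law: I = V / Z_total = (16.09 - j26.15) / (110.4 - j691.9) = 0.04047 + j0.01679 A.
Step 6 — Convert to polar: |I| = 0.04381 A, ∠I = 22.5°.

I = 0.04381∠22.5° A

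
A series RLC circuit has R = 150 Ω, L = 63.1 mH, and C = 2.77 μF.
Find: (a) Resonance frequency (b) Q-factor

Step 1 — Resonance condition Im(Z)=0 gives ω₀ = 1/√(LC).
Step 2 — ω₀ = 1/√(0.0631·2.77e-06) = 2392 rad/s.
Step 3 — f₀ = ω₀/(2π) = 380.7 Hz.
Step 4 — Series Q: Q = ω₀L/R = 2392·0.0631/150 = 1.006.

(a) f₀ = 380.7 Hz  (b) Q = 1.006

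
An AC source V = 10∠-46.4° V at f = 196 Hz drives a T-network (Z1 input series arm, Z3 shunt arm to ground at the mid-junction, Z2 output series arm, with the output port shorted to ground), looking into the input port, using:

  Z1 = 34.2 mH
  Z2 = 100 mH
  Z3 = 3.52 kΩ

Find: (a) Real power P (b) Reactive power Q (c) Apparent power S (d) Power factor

Step 1 — Angular frequency: ω = 2π·f = 2π·196 = 1232 rad/s.
Step 2 — Component impedances:
  Z1: Z = jωL = j·1232·0.0342 = 0 + j42.12 Ω
  Z2: Z = jωL = j·1232·0.1 = 0 + j123.2 Ω
  Z3: Z = R = 3520 Ω
Step 3 — With the output port shorted to ground, the output series arm Z2 runs from the junction to ground; the shunt arm Z3 also runs from the junction to ground. They appear in parallel: Z3 || Z2 = 4.303 + j123 Ω.
Step 4 — Series with input arm Z1: Z_in = Z1 + (Z3 || Z2) = 4.303 + j165.1 Ω = 165.2∠88.5° Ω.
Step 5 — Source phasor: V = 10∠-46.4° V = 6.896 - j7.242 V.
Step 6 — Current: I = V / Z = -0.04274 - j0.04288 A = 0.06054∠-134.9° A.
Step 7 — Complex power: S = V·I* = 0.01577 + j0.6052 VA.
Step 8 — Real power: P = Re(S) = 0.01577 W.
Step 9 — Reactive power: Q = Im(S) = 0.6052 VAR.
Step 10 — Apparent power: |S| = 0.6054 VA.
Step 11 — Power factor: PF = P/|S| = 0.02605 (lagging).

(a) P = 0.01577 W  (b) Q = 0.6052 VAR  (c) S = 0.6054 VA  (d) PF = 0.02605 (lagging)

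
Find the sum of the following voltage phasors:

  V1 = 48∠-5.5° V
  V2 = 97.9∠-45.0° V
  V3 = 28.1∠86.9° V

Step 1 — Convert each phasor to rectangular form:
  V1 = 48·(cos(-5.5°) + j·sin(-5.5°)) = 47.78 - j4.601 V
  V2 = 97.9·(cos(-45.0°) + j·sin(-45.0°)) = 69.23 - j69.23 V
  V3 = 28.1·(cos(86.9°) + j·sin(86.9°)) = 1.52 + j28.06 V
Step 2 — Sum components: V_total = 118.5 - j45.77 V.
Step 3 — Convert to polar: |V_total| = 127.1 V, ∠V_total = -21.1°.

V_total = 127.1∠-21.1° V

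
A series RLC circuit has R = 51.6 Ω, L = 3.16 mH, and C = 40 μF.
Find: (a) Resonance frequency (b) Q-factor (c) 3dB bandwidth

Step 1 — Resonance condition Im(Z)=0 gives ω₀ = 1/√(LC).
Step 2 — ω₀ = 1/√(0.00316·4e-05) = 2813 rad/s.
Step 3 — f₀ = ω₀/(2π) = 447.7 Hz.
Step 4 — Series Q: Q = ω₀L/R = 2813·0.00316/51.6 = 0.1723.
Step 5 — 3dB bandwidth: Δω = ω₀/Q = 1.633e+04 rad/s; BW = Δω/(2π) = 2599 Hz.

(a) f₀ = 447.7 Hz  (b) Q = 0.1723  (c) BW = 2599 Hz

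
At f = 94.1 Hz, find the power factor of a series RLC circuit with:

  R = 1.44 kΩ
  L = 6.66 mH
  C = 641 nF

Step 1 — Angular frequency: ω = 2π·f = 2π·94.1 = 591.2 rad/s.
Step 2 — Component impedances:
  R: Z = R = 1440 Ω
  L: Z = jωL = j·591.2·0.00666 = 0 + j3.938 Ω
  C: Z = 1/(jωC) = -j/(ω·C) = 0 - j2639 Ω
Step 3 — Series combination: Z_total = R + L + C = 1440 - j2635 Ω = 3003∠-61.3° Ω.
Step 4 — Power factor: PF = cos(φ) = Re(Z)/|Z| = 1440/3002.5 = 0.4796.
Step 5 — Type: Im(Z) = -2635 ⇒ leading (phase φ = -61.3°).

PF = 0.4796 (leading, φ = -61.3°)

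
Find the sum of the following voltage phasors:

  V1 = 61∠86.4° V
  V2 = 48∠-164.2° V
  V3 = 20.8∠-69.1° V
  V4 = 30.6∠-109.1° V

Step 1 — Convert each phasor to rectangular form:
  V1 = 61·(cos(86.4°) + j·sin(86.4°)) = 3.83 + j60.88 V
  V2 = 48·(cos(-164.2°) + j·sin(-164.2°)) = -46.19 - j13.07 V
  V3 = 20.8·(cos(-69.1°) + j·sin(-69.1°)) = 7.42 - j19.43 V
  V4 = 30.6·(cos(-109.1°) + j·sin(-109.1°)) = -10.01 - j28.92 V
Step 2 — Sum components: V_total = -44.95 - j0.5367 V.
Step 3 — Convert to polar: |V_total| = 44.95 V, ∠V_total = -179.3°.

V_total = 44.95∠-179.3° V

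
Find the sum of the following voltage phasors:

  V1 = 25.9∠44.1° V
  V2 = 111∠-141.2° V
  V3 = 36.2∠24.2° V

Step 1 — Convert each phasor to rectangular form:
  V1 = 25.9·(cos(44.1°) + j·sin(44.1°)) = 18.6 + j18.02 V
  V2 = 111·(cos(-141.2°) + j·sin(-141.2°)) = -86.51 - j69.55 V
  V3 = 36.2·(cos(24.2°) + j·sin(24.2°)) = 33.02 + j14.84 V
Step 2 — Sum components: V_total = -34.89 - j36.69 V.
Step 3 — Convert to polar: |V_total| = 50.63 V, ∠V_total = -133.6°.

V_total = 50.63∠-133.6° V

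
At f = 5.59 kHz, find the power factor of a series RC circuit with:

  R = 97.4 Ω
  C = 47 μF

Step 1 — Angular frequency: ω = 2π·f = 2π·5590 = 3.512e+04 rad/s.
Step 2 — Component impedances:
  R: Z = R = 97.4 Ω
  C: Z = 1/(jωC) = -j/(ω·C) = 0 - j0.6058 Ω
Step 3 — Series combination: Z_total = R + C = 97.4 - j0.6058 Ω = 97.4∠-0.4° Ω.
Step 4 — Power factor: PF = cos(φ) = Re(Z)/|Z| = 97.4/97.4 = 1.
Step 5 — Type: Im(Z) = -0.6058 ⇒ leading (phase φ = -0.4°).

PF = 1 (leading, φ = -0.4°)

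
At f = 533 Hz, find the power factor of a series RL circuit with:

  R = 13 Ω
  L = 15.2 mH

Step 1 — Angular frequency: ω = 2π·f = 2π·533 = 3349 rad/s.
Step 2 — Component impedances:
  R: Z = R = 13 Ω
  L: Z = jωL = j·3349·0.0152 = 0 + j50.9 Ω
Step 3 — Series combination: Z_total = R + L = 13 + j50.9 Ω = 52.54∠75.7° Ω.
Step 4 — Power factor: PF = cos(φ) = Re(Z)/|Z| = 13/52.54 = 0.2474.
Step 5 — Type: Im(Z) = 50.9 ⇒ lagging (phase φ = 75.7°).

PF = 0.2474 (lagging, φ = 75.7°)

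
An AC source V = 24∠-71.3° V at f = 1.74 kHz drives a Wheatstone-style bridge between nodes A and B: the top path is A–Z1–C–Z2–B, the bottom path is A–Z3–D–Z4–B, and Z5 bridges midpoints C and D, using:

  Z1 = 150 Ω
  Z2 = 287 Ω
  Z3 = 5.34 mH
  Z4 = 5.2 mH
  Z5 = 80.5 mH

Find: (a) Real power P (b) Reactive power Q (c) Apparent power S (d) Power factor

Step 1 — Angular frequency: ω = 2π·f = 2π·1740 = 1.093e+04 rad/s.
Step 2 — Component impedances:
  Z1: Z = R = 150 Ω
  Z2: Z = R = 287 Ω
  Z3: Z = jωL = j·1.093e+04·0.00534 = 0 + j58.38 Ω
  Z4: Z = jωL = j·1.093e+04·0.0052 = 0 + j56.85 Ω
  Z5: Z = jωL = j·1.093e+04·0.0805 = 0 + j880.1 Ω
Step 3 — Bridge requires nodal analysis (the Z5 bridge couples midpoints C and D, so the two paths cannot be reduced to a simple series/parallel combination). Setting node B to ground and injecting 1 A at node A, the 3-node admittance system at A, C, D solves to V_A = Z_AB = 28.27 + j107.4 Ω = 111.1∠75.3° Ω.
Step 4 — Source phasor: V = 24∠-71.3° V = 7.695 - j22.73 V.
Step 5 — Current: I = V / Z = -0.1803 - j0.1191 A = 0.2161∠-146.6° A.
Step 6 — Complex power: S = V·I* = 1.32 + j5.015 VA.
Step 7 — Real power: P = Re(S) = 1.32 W.
Step 8 — Reactive power: Q = Im(S) = 5.015 VAR.
Step 9 — Apparent power: |S| = 5.186 VA.
Step 10 — Power factor: PF = P/|S| = 0.2545 (lagging).

(a) P = 1.32 W  (b) Q = 5.015 VAR  (c) S = 5.186 VA  (d) PF = 0.2545 (lagging)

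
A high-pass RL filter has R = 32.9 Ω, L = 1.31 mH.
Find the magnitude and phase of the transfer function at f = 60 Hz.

Step 1 — Angular frequency: ω = 2π·60 = 377 rad/s.
Step 2 — Transfer function: H(jω) = jωL/(R + jωL).
Step 3 — Numerator jωL = j·0.4939; denominator R + jωL = 32.9 + j0.4939.
Step 4 — H = 0.0002253 + j0.01501.
Step 5 — Magnitude: |H| = 0.01501 (-36.5 dB); phase: φ = 89.1°.

|H| = 0.01501 (-36.5 dB), φ = 89.1°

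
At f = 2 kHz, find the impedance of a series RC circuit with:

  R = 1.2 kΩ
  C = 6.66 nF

Step 1 — Angular frequency: ω = 2π·f = 2π·2000 = 1.257e+04 rad/s.
Step 2 — Component impedances:
  R: Z = R = 1200 Ω
  C: Z = 1/(jωC) = -j/(ω·C) = 0 - j1.195e+04 Ω
Step 3 — Series combination: Z_total = R + C = 1200 - j1.195e+04 Ω = 1.201e+04∠-84.3° Ω.

Z = 1200 - j1.195e+04 Ω = 1.201e+04∠-84.3° Ω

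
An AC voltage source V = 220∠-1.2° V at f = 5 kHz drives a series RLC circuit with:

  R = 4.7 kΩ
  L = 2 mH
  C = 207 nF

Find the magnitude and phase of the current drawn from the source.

Step 1 — Angular frequency: ω = 2π·f = 2π·5000 = 3.142e+04 rad/s.
Step 2 — Component impedances:
  R: Z = R = 4700 Ω
  L: Z = jωL = j·3.142e+04·0.002 = 0 + j62.83 Ω
  C: Z = 1/(jωC) = -j/(ω·C) = 0 - j153.8 Ω
Step 3 — Series combination: Z_total = R + L + C = 4700 - j90.94 Ω = 4701∠-1.1° Ω.
Step 4 — Source phasor: V = 220∠-1.2° V = 220 - j4.607 V.
Step 5 — Ohm's law: I = V / Z_total = (220 - j4.607) / (4700 - j90.94) = 0.0468 - j7.475e-05 A.
Step 6 — Convert to polar: |I| = 0.0468 A, ∠I = -0.1°.

I = 0.0468∠-0.1° A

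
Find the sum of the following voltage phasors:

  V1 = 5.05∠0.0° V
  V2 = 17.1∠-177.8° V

Step 1 — Convert each phasor to rectangular form:
  V1 = 5.05·(cos(0.0°) + j·sin(0.0°)) = 5.05 V
  V2 = 17.1·(cos(-177.8°) + j·sin(-177.8°)) = -17.09 - j0.6564 V
Step 2 — Sum components: V_total = -12.04 - j0.6564 V.
Step 3 — Convert to polar: |V_total| = 12.06 V, ∠V_total = -176.9°.

V_total = 12.06∠-176.9° V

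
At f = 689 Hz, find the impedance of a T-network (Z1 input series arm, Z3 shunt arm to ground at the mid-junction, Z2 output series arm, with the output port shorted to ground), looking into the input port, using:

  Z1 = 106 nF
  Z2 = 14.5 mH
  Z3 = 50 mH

Step 1 — Angular frequency: ω = 2π·f = 2π·689 = 4329 rad/s.
Step 2 — Component impedances:
  Z1: Z = 1/(jωC) = -j/(ω·C) = 0 - j2179 Ω
  Z2: Z = jωL = j·4329·0.0145 = 0 + j62.77 Ω
  Z3: Z = jωL = j·4329·0.05 = 0 + j216.5 Ω
Step 3 — With the output port shorted to ground, the output series arm Z2 runs from the junction to ground; the shunt arm Z3 also runs from the junction to ground. They appear in parallel: Z3 || Z2 = 0 + j48.66 Ω.
Step 4 — Series with input arm Z1: Z_in = Z1 + (Z3 || Z2) = 0 - j2131 Ω = 2131∠-90.0° Ω.

Z = 0 - j2131 Ω = 2131∠-90.0° Ω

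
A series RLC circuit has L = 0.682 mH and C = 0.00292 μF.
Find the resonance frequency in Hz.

Step 1 — Resonance condition Im(Z)=0 gives ω₀ = 1/√(LC).
Step 2 — ω₀ = 1/√(0.000682·2.92e-09) = 7.086e+05 rad/s.
Step 3 — f₀ = ω₀/(2π) = 1.128e+05 Hz.

f₀ = 1.128e+05 Hz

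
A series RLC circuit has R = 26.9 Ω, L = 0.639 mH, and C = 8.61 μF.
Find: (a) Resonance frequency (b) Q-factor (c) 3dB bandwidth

Step 1 — Resonance: ω₀ = 1/√(LC) = 1/√(0.000639·8.61e-06) = 1.348e+04 rad/s.
Step 2 — f₀ = ω₀/(2π) = 2146 Hz.
Step 3 — Series Q: Q = ω₀L/R = 1.348e+04·0.000639/26.9 = 0.3203.
Step 4 — Bandwidth: Δω = ω₀/Q = 4.21e+04 rad/s; BW = Δω/(2π) = 6700 Hz.

(a) f₀ = 2146 Hz  (b) Q = 0.3203  (c) BW = 6700 Hz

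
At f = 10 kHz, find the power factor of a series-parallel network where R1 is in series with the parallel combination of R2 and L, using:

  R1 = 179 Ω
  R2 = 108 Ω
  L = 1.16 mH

Step 1 — Angular frequency: ω = 2π·f = 2π·1e+04 = 6.283e+04 rad/s.
Step 2 — Component impedances:
  R1: Z = R = 179 Ω
  R2: Z = R = 108 Ω
  L: Z = jωL = j·6.283e+04·0.00116 = 0 + j72.88 Ω
Step 3 — Parallel branch: R2 || L = 1/(1/R2 + 1/L) = 33.8 + j50.08 Ω.
Step 4 — Series with R1: Z_total = R1 + (R2 || L) = 212.8 + j50.08 Ω = 218.6∠13.2° Ω.
Step 5 — Power factor: PF = cos(φ) = Re(Z)/|Z| = 212.8/218.61 = 0.9734.
Step 6 — Type: Im(Z) = 50.08 ⇒ lagging (phase φ = 13.2°).

PF = 0.9734 (lagging, φ = 13.2°)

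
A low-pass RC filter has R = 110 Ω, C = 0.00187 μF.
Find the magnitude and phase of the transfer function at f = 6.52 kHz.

Step 1 — Angular frequency: ω = 2π·6520 = 4.097e+04 rad/s.
Step 2 — Transfer function: H(jω) = 1/(1 + jωRC).
Step 3 — Denominator: 1 + jωRC = 1 + j·4.097e+04·110·1.87e-09 = 1 + j0.008427.
Step 4 — H = 0.9999 - j0.008426.
Step 5 — Magnitude: |H| = 1 (-0.0 dB); phase: φ = -0.5°.

|H| = 1 (-0.0 dB), φ = -0.5°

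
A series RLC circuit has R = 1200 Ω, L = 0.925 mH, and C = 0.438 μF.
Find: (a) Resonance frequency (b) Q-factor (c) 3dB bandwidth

Step 1 — Resonance condition Im(Z)=0 gives ω₀ = 1/√(LC).
Step 2 — ω₀ = 1/√(0.000925·4.38e-07) = 4.968e+04 rad/s.
Step 3 — f₀ = ω₀/(2π) = 7907 Hz.
Step 4 — Series Q: Q = ω₀L/R = 4.968e+04·0.000925/1200 = 0.0383.
Step 5 — 3dB bandwidth: Δω = ω₀/Q = 1.297e+06 rad/s; BW = Δω/(2π) = 2.065e+05 Hz.

(a) f₀ = 7907 Hz  (b) Q = 0.0383  (c) BW = 2.065e+05 Hz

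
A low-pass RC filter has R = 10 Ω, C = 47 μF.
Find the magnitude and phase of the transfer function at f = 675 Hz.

Step 1 — Angular frequency: ω = 2π·675 = 4241 rad/s.
Step 2 — Transfer function: H(jω) = 1/(1 + jωRC).
Step 3 — Denominator: 1 + jωRC = 1 + j·4241·10·4.7e-05 = 1 + j1.993.
Step 4 — H = 0.2011 - j0.4008.
Step 5 — Magnitude: |H| = 0.4484 (-7.0 dB); phase: φ = -63.4°.

|H| = 0.4484 (-7.0 dB), φ = -63.4°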